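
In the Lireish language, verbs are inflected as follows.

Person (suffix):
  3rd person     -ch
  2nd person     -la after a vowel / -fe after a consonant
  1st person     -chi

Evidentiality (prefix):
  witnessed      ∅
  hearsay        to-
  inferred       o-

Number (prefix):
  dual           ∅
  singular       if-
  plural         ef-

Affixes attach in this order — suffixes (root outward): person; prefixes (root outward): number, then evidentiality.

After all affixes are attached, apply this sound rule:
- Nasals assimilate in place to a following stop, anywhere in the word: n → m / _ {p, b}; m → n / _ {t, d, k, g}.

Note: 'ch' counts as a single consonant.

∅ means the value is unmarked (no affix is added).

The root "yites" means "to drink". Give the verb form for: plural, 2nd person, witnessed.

Attach number plural ef- → efyites.
evidentiality = witnessed: zero marking, form stays efyites.
Attach person 2nd person -fe (after consonant 's') → efyitesfe.
Nasal assimilation: no change.

efyitesfe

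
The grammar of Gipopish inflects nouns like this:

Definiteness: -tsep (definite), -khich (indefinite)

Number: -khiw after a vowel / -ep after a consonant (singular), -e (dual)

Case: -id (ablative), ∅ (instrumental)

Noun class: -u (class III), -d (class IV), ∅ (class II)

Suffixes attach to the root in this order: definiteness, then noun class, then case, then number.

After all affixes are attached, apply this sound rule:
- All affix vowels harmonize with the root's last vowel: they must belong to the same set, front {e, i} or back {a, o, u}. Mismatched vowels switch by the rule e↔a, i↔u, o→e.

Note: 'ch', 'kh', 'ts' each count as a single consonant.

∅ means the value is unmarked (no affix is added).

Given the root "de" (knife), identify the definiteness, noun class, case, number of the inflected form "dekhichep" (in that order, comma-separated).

indefinite, class II, instrumental, singular

Segment: de-khich-ep.
definiteness: -khich → indefinite.
noun class: ∅ → class II.
case: ∅ → instrumental.
number: -khiw/ep → singular.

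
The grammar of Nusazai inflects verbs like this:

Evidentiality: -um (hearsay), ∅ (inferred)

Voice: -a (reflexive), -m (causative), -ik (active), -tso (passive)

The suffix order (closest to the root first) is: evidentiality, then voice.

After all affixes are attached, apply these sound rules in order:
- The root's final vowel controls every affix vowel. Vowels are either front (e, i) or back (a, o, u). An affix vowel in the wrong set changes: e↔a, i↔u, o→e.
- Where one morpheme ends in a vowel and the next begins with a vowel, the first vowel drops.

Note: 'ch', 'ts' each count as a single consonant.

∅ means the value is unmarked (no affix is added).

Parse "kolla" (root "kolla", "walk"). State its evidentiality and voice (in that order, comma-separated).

inferred, reflexive

Segment: kolla-a.
evidentiality: ∅ → inferred.
voice: -a → reflexive.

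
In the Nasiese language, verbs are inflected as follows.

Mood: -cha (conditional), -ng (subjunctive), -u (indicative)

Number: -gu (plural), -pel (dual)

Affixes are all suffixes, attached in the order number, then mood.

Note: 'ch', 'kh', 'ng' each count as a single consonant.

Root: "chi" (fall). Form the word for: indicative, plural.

chiguu

Attach number plural -gu → chigu.
Attach mood indicative -u → chiguu.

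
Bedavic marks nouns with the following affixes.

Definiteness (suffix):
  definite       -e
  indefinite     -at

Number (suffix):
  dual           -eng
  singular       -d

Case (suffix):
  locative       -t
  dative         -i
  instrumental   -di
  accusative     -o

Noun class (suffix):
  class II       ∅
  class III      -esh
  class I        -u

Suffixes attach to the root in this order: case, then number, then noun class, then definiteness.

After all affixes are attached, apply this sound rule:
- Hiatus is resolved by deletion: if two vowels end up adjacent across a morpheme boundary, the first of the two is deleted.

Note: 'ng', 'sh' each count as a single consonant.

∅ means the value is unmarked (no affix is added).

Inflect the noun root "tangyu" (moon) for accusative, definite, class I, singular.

Attach case accusative -o → tangyuo.
Attach number singular -d → tangyuod.
Attach noun class class I -u → tangyuodu.
Attach definiteness definite -e → tangyuodue.
Apply vowel deletion: tangyuodue → tangyode.

tangyode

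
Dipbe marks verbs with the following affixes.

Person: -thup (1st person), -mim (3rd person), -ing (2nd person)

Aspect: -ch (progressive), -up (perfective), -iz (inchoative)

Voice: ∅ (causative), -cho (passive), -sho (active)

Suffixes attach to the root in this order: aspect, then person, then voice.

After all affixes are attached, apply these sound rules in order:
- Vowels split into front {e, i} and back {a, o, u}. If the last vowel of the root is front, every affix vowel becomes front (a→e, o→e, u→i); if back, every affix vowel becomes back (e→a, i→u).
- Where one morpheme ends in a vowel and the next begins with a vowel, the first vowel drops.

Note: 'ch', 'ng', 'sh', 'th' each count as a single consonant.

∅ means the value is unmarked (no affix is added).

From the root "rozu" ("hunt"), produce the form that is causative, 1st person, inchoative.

Attach aspect inchoative -iz → rozuiz.
Attach person 1st person -thup → rozuizthup.
voice = causative: zero marking, form stays rozuizthup.
Apply vowel harmony: rozuizthup → rozuuzthup.
Apply vowel deletion: rozuuzthup → rozuzthup.

rozuzthup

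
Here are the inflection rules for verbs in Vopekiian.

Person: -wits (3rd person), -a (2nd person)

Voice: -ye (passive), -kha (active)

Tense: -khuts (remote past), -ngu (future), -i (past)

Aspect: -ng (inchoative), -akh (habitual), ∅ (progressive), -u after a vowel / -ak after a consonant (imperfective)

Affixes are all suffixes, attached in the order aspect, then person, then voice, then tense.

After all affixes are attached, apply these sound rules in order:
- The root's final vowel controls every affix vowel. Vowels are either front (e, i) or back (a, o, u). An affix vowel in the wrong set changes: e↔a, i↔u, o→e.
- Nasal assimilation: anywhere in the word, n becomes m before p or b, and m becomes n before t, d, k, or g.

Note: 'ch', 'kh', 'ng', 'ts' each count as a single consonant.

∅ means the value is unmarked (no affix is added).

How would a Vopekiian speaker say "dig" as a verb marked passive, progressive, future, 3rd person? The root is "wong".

wongwutsyangu

aspect = progressive: zero marking, form stays wong.
Attach person 3rd person -wits → wongwits.
Attach voice passive -ye → wongwitsye.
Attach tense future -ngu → wongwitsyengu.
Apply vowel harmony: wongwitsyengu → wongwutsyangu.
Nasal assimilation: no change.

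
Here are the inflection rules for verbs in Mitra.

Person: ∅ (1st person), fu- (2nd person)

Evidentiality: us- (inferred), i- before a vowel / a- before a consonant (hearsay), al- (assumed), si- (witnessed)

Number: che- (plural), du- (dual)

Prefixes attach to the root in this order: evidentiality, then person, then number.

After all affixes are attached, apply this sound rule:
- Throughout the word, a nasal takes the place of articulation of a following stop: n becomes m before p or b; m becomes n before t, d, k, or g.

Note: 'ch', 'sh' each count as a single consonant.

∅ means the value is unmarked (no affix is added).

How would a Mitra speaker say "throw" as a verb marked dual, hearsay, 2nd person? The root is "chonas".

Attach evidentiality hearsay a- (before consonant 'ch') → achonas.
Attach person 2nd person fu- → fuachonas.
Attach number dual du- → dufuachonas.
Nasal assimilation: no change.

dufuachonas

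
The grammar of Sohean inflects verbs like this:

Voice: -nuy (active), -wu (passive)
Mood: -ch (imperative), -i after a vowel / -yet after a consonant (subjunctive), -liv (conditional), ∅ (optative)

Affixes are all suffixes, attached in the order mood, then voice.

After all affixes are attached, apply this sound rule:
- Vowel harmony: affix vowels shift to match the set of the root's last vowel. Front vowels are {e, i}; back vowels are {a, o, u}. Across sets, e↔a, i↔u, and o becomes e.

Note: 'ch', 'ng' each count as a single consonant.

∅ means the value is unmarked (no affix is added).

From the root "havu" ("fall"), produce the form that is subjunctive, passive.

havuuwu

Attach mood subjunctive -i (after vowel 'u') → havui.
Attach voice passive -wu → havuiwu.
Apply vowel harmony: havuiwu → havuuwu.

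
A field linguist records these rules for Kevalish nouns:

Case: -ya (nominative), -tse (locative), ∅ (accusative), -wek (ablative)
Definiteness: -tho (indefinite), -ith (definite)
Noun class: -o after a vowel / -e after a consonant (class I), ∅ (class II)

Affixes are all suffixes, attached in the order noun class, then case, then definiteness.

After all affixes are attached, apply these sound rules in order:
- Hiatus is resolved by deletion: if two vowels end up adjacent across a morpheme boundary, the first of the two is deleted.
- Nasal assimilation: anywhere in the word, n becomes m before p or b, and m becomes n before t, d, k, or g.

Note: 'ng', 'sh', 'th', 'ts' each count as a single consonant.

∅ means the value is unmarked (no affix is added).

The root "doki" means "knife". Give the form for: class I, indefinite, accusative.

Attach noun class class I -o (after vowel 'i') → dokio.
case = accusative: zero marking, form stays dokio.
Attach definiteness indefinite -tho → dokiotho.
Apply vowel deletion: dokiotho → dokotho.
Nasal assimilation: no change.

dokotho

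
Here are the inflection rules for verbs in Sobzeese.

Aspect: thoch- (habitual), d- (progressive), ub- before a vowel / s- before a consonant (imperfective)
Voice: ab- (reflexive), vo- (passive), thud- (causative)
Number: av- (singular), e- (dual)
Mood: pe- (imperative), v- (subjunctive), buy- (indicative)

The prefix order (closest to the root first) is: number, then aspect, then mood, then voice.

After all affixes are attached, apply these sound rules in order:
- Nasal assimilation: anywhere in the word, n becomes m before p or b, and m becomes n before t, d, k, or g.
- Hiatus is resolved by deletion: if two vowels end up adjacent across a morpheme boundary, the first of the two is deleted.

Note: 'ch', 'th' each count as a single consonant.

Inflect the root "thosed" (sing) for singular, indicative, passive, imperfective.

Attach number singular av- → avthosed.
Attach aspect imperfective ub- (before vowel 'a') → ubavthosed.
Attach mood indicative buy- → buyubavthosed.
Attach voice passive vo- → vobuyubavthosed.
Nasal assimilation: no change.
Vowel deletion: no change.

vobuyubavthosed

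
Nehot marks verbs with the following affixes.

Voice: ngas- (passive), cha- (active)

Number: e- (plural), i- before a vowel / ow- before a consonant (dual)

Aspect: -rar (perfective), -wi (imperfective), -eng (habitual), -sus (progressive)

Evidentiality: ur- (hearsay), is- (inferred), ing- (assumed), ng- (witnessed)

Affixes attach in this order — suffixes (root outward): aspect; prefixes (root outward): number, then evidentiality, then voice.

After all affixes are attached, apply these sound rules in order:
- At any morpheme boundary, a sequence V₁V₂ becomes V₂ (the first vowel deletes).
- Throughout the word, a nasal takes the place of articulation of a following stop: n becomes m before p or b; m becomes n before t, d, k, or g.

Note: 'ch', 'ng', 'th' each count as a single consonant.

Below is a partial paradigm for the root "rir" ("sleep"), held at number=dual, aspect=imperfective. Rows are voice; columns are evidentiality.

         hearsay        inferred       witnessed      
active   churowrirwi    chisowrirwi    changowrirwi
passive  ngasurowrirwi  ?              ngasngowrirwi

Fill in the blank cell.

Attach number dual ow- (before consonant 'r') → owrir.
Attach aspect imperfective -wi → owrirwi.
Attach evidentiality inferred is- → isowrirwi.
Attach voice passive ngas- → ngasisowrirwi.
Vowel deletion: no change.
Nasal assimilation: no change.

ngasisowrirwi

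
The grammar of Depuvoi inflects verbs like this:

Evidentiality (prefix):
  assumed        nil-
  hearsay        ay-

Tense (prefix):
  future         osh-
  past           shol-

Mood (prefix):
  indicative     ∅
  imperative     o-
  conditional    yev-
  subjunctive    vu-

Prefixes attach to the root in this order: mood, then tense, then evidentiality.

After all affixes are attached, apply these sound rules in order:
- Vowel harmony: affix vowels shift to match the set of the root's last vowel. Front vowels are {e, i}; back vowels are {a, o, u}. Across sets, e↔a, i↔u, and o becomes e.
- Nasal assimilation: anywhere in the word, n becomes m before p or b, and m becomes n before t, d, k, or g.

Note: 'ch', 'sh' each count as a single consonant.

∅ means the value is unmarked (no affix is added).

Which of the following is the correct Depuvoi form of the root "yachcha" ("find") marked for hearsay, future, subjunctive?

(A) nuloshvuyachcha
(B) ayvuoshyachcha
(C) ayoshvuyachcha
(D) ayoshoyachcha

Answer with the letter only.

Attach mood subjunctive vu- → vuyachcha.
Attach tense future osh- → oshvuyachcha.
Attach evidentiality hearsay ay- → ayoshvuyachcha.
Vowel harmony: no change.
Nasal assimilation: no change.
So the correct form is ayoshvuyachcha, option (C).
(D) ayoshoyachcha is wrong: it uses imperative instead of subjunctive for mood.
(A) nuloshvuyachcha is wrong: it uses assumed instead of hearsay for evidentiality.
(B) ayvuoshyachcha is wrong: it has the affixes in the wrong order.

C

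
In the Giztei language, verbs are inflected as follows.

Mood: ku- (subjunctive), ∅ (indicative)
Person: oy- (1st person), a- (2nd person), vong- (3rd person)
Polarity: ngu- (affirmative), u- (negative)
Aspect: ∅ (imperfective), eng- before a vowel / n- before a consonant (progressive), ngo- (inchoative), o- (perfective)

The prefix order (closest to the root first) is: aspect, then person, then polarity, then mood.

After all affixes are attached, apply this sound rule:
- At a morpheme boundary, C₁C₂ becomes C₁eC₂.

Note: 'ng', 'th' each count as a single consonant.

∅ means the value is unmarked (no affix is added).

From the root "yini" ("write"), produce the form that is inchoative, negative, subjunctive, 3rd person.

kuuvongengoyini

Attach aspect inchoative ngo- → ngoyini.
Attach person 3rd person vong- → vongngoyini.
Attach polarity negative u- → uvongngoyini.
Attach mood subjunctive ku- → kuuvongngoyini.
Apply epenthesis: kuuvongngoyini → kuuvongengoyini.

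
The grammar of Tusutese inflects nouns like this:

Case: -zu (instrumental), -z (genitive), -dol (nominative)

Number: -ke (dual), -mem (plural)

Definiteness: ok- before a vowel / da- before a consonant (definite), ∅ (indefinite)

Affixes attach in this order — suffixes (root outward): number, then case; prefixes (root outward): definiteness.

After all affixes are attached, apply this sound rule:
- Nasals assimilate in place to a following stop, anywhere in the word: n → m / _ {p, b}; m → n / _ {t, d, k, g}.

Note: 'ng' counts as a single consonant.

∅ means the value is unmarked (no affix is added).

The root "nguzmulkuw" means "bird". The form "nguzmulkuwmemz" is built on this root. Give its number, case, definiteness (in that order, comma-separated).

Segment: nguzmulkuw-mem-z.
number: -mem → plural.
case: -z → genitive.
definiteness: ∅ → indefinite.

plural, genitive, indefinite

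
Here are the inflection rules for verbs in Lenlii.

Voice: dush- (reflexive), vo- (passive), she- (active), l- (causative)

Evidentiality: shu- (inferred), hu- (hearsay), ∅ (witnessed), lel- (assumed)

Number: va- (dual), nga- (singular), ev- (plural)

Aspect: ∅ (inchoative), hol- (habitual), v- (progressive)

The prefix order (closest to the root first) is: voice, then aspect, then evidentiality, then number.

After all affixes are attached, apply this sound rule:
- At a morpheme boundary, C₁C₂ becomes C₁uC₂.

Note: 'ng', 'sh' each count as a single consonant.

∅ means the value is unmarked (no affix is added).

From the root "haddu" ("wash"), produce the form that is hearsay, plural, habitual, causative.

evuhuholuluhaddu

Attach voice causative l- → lhaddu.
Attach aspect habitual hol- → hollhaddu.
Attach evidentiality hearsay hu- → huhollhaddu.
Attach number plural ev- → evhuhollhaddu.
Apply epenthesis: evhuhollhaddu → evuhuholuluhaddu.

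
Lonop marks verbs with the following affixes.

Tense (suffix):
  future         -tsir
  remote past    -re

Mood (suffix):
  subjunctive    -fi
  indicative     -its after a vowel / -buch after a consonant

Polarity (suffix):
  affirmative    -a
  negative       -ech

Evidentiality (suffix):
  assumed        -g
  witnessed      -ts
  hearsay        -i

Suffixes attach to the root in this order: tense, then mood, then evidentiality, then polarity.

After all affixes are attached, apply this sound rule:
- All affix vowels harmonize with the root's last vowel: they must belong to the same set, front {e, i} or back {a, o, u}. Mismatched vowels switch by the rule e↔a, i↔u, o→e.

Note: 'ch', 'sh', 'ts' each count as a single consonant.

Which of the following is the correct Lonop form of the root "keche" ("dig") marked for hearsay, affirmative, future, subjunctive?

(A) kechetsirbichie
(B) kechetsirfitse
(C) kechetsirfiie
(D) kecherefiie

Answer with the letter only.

Attach tense future -tsir → kechetsir.
Attach mood subjunctive -fi → kechetsirfi.
Attach evidentiality hearsay -i → kechetsirfii.
Attach polarity affirmative -a → kechetsirfiia.
Apply vowel harmony: kechetsirfiia → kechetsirfiie.
So the correct form is kechetsirfiie, option (C).
(B) kechetsirfitse is wrong: it uses witnessed instead of hearsay for evidentiality.
(D) kecherefiie is wrong: it uses remote past instead of future for tense.
(A) kechetsirbichie is wrong: it uses indicative instead of subjunctive for mood.

C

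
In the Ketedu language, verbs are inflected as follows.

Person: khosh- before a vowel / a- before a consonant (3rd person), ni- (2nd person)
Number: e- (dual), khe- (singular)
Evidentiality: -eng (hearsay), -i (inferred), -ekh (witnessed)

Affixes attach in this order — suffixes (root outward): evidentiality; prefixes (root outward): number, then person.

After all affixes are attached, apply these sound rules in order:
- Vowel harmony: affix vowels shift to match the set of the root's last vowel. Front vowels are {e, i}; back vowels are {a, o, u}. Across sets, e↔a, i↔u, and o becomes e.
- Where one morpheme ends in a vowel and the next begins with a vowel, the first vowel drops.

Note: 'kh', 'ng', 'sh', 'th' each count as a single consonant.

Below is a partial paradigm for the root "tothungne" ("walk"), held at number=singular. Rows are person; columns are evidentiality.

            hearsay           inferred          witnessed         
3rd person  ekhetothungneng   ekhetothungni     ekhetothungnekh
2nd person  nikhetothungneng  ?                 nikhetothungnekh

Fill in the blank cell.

nikhetothungni

Attach number singular khe- → khetothungne.
Attach evidentiality inferred -i → khetothungnei.
Attach person 2nd person ni- → nikhetothungnei.
Vowel harmony: no change.
Apply vowel deletion: nikhetothungnei → nikhetothungni.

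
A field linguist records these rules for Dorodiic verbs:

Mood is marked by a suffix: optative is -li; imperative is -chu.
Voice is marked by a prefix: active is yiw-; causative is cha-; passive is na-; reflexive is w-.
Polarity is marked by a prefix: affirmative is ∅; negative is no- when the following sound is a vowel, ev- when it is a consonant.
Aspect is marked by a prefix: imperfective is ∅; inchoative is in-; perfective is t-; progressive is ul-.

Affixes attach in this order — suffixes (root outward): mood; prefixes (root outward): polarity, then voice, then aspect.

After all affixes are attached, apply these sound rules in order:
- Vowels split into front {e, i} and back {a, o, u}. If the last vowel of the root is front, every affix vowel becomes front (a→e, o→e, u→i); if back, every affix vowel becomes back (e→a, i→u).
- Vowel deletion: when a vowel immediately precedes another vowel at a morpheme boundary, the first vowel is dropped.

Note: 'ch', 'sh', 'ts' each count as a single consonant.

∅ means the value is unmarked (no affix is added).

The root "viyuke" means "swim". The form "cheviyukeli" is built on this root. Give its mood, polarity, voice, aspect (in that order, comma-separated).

Segment: cha-viyuke-li.
mood: -li → optative.
polarity: ∅ → affirmative.
voice: cha- → causative.
aspect: ∅ → imperfective.

optative, affirmative, causative, imperfective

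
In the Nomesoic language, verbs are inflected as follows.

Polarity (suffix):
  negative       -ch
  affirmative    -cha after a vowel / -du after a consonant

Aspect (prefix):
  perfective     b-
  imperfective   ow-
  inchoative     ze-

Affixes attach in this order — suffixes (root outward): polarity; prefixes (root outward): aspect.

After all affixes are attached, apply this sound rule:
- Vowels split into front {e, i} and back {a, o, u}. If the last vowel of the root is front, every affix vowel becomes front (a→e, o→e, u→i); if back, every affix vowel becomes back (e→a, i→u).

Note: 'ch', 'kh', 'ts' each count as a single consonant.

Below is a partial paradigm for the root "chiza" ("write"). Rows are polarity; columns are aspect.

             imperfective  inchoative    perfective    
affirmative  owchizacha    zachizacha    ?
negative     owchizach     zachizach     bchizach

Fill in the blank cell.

Attach aspect perfective b- → bchiza.
Attach polarity affirmative -cha (after vowel 'a') → bchizacha.
Vowel harmony: no change.

bchizacha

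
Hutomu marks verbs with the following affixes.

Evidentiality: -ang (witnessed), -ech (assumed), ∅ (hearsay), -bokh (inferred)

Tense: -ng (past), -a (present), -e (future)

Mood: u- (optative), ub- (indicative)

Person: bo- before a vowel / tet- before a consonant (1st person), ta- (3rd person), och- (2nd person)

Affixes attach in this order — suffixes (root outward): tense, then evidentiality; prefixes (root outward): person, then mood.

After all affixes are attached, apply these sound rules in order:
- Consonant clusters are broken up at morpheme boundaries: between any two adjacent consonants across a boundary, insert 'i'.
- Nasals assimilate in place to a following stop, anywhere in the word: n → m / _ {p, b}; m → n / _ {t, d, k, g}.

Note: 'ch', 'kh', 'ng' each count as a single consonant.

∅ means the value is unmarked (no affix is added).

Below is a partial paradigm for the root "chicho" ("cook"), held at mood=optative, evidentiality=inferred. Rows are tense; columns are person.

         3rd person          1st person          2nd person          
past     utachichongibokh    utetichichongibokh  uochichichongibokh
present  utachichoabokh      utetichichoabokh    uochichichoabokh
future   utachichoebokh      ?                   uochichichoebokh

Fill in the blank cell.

utetichichoebokh

Attach person 1st person tet- (before consonant 'ch') → tetchicho.
Attach tense future -e → tetchichoe.
Attach mood optative u- → utetchichoe.
Attach evidentiality inferred -bokh → utetchichoebokh.
Apply epenthesis: utetchichoebokh → utetichichoebokh.
Nasal assimilation: no change.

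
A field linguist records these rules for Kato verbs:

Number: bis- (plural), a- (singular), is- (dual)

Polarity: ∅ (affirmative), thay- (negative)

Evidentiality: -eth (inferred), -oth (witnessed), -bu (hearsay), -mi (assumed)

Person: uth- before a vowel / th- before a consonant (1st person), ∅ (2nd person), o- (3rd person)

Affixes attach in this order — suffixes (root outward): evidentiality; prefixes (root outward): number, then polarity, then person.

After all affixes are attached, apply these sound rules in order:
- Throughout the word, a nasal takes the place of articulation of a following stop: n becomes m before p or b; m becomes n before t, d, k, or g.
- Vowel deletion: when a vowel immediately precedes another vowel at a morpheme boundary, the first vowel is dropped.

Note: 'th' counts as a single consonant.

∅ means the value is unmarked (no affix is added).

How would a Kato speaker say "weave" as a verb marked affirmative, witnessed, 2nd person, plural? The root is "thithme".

bisthithmoth

Attach evidentiality witnessed -oth → thithmeoth.
Attach number plural bis- → bisthithmeoth.
polarity = affirmative: zero marking, form stays bisthithmeoth.
person = 2nd person: zero marking, form stays bisthithmeoth.
Nasal assimilation: no change.
Apply vowel deletion: bisthithmeoth → bisthithmoth.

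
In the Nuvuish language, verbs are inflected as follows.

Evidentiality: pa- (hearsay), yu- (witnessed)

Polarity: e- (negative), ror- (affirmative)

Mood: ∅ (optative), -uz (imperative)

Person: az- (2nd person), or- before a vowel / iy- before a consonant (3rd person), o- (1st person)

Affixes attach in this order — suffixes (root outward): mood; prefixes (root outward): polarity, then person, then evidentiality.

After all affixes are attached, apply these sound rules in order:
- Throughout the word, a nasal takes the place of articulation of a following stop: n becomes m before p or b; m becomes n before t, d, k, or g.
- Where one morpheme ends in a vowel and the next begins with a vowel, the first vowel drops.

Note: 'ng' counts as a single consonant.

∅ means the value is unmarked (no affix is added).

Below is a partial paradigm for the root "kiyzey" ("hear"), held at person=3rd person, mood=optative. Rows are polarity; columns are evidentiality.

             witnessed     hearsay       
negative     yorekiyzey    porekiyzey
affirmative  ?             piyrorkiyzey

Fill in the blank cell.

yiyrorkiyzey

Attach polarity affirmative ror- → rorkiyzey.
Attach person 3rd person iy- (before consonant 'r') → iyrorkiyzey.
Attach evidentiality witnessed yu- → yuiyrorkiyzey.
mood = optative: zero marking, form stays yuiyrorkiyzey.
Nasal assimilation: no change.
Apply vowel deletion: yuiyrorkiyzey → yiyrorkiyzey.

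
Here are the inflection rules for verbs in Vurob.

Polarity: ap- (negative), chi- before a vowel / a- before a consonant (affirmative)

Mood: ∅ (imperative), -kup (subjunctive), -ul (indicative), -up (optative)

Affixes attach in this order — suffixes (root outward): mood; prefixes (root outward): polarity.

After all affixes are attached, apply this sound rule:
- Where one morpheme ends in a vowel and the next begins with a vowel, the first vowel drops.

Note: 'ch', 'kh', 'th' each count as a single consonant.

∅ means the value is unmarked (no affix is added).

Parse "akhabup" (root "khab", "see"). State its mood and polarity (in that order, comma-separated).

Segment: a-khab-up.
mood: -up → optative.
polarity: chi/a- → affirmative.

optative, affirmative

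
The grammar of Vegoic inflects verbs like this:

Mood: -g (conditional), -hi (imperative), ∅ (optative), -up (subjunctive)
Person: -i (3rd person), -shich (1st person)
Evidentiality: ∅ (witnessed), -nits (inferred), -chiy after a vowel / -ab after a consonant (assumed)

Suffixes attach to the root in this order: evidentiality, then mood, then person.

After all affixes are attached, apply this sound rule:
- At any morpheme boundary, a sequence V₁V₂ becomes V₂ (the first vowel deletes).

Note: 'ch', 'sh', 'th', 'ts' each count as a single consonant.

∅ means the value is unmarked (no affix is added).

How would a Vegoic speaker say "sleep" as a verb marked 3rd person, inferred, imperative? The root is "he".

Attach evidentiality inferred -nits → henits.
Attach mood imperative -hi → henitshi.
Attach person 3rd person -i → henitshii.
Apply vowel deletion: henitshii → henitshi.

henitshi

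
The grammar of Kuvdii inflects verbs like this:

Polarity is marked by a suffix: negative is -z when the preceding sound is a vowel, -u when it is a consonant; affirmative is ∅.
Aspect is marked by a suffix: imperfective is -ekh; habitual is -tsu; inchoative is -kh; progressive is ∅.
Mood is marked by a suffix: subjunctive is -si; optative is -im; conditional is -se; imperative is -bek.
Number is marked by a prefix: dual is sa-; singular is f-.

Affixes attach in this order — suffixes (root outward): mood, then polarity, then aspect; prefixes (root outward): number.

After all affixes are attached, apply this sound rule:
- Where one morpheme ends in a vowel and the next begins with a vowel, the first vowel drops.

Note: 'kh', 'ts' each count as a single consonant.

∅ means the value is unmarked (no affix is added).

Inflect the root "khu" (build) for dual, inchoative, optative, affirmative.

Attach number dual sa- → sakhu.
Attach mood optative -im → sakhuim.
polarity = affirmative: zero marking, form stays sakhuim.
Attach aspect inchoative -kh → sakhuimkh.
Apply vowel deletion: sakhuimkh → sakhimkh.

sakhimkh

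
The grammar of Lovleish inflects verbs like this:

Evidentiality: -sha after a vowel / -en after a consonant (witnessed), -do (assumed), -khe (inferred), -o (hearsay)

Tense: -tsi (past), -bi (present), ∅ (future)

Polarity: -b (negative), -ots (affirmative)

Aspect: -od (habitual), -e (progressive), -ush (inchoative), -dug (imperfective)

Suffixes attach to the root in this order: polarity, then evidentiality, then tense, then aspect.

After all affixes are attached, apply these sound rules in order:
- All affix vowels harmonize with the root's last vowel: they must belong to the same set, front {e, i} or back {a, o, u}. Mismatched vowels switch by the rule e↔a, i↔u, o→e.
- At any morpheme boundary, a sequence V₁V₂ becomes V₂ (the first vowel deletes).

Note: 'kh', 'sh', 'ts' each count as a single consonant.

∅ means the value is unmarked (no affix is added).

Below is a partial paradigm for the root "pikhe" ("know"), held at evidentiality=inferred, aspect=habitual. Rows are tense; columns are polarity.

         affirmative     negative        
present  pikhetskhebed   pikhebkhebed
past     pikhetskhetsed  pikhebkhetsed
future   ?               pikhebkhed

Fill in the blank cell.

pikhetskhed

Attach polarity affirmative -ots → pikheots.
Attach evidentiality inferred -khe → pikheotskhe.
tense = future: zero marking, form stays pikheotskhe.
Attach aspect habitual -od → pikheotskheod.
Apply vowel harmony: pikheotskheod → pikheetskheed.
Apply vowel deletion: pikheetskheed → pikhetskhed.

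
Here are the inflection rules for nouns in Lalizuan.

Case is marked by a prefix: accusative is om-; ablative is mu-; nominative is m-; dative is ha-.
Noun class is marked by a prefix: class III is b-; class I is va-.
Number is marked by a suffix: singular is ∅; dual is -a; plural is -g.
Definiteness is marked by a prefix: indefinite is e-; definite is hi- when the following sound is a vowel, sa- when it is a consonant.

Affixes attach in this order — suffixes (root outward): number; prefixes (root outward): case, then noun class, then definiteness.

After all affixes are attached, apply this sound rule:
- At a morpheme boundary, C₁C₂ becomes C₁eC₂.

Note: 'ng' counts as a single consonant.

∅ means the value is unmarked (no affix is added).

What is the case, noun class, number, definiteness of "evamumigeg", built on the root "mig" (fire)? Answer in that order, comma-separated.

Segment: e-va-mu-mig-g.
case: mu- → ablative.
noun class: va- → class I.
number: -g → plural.
definiteness: e- → indefinite.

ablative, class I, plural, indefinite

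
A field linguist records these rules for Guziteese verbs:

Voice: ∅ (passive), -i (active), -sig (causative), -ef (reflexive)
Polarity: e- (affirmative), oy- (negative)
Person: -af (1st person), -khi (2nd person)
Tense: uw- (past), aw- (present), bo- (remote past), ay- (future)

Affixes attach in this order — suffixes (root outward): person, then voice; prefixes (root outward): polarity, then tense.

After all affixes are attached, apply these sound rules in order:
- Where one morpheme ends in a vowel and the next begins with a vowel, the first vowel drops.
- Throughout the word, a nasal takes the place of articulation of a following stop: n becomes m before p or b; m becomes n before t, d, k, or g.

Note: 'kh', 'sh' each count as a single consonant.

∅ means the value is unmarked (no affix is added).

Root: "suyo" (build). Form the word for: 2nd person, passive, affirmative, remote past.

besuyokhi

Attach polarity affirmative e- → esuyo.
Attach person 2nd person -khi → esuyokhi.
Attach tense remote past bo- → boesuyokhi.
voice = passive: zero marking, form stays boesuyokhi.
Apply vowel deletion: boesuyokhi → besuyokhi.
Nasal assimilation: no change.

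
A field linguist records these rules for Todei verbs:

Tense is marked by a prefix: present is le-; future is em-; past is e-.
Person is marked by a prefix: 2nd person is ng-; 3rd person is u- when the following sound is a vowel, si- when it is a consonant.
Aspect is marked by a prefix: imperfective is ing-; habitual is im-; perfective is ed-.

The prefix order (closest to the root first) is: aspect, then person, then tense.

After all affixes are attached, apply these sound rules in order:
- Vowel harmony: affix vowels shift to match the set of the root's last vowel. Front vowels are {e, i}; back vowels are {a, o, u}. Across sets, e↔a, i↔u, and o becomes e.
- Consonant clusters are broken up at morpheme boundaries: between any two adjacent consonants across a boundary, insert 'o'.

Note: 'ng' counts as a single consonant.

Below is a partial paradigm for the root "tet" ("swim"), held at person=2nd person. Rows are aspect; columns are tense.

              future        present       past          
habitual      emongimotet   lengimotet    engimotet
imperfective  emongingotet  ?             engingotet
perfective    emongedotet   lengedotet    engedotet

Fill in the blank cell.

Attach aspect imperfective ing- → ingtet.
Attach person 2nd person ng- → ngingtet.
Attach tense present le- → lengingtet.
Vowel harmony: no change.
Apply epenthesis: lengingtet → lengingotet.

lengingotet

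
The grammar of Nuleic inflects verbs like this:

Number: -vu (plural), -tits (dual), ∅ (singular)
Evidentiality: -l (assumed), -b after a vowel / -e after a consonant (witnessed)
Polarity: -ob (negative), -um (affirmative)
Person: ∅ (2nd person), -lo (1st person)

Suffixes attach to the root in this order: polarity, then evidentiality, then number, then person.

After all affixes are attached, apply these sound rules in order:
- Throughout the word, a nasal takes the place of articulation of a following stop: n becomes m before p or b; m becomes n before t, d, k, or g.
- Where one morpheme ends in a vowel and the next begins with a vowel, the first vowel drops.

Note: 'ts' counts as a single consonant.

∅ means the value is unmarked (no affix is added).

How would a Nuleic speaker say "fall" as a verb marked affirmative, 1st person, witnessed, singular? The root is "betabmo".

Attach polarity affirmative -um → betabmoum.
Attach evidentiality witnessed -e (after consonant 'm') → betabmoume.
number = singular: zero marking, form stays betabmoume.
Attach person 1st person -lo → betabmoumelo.
Nasal assimilation: no change.
Apply vowel deletion: betabmoumelo → betabmumelo.

betabmumelo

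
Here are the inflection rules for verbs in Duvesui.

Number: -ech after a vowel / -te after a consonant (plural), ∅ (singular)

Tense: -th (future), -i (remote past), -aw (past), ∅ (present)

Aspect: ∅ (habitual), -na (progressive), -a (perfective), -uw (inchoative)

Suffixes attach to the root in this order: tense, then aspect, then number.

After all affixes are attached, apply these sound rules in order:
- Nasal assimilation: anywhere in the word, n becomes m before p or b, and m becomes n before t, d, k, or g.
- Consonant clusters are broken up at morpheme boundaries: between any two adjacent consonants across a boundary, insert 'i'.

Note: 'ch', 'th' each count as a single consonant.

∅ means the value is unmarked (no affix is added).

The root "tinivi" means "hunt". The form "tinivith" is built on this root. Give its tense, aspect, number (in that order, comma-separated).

future, habitual, singular

Segment: tinivi-th.
tense: -th → future.
aspect: ∅ → habitual.
number: ∅ → singular.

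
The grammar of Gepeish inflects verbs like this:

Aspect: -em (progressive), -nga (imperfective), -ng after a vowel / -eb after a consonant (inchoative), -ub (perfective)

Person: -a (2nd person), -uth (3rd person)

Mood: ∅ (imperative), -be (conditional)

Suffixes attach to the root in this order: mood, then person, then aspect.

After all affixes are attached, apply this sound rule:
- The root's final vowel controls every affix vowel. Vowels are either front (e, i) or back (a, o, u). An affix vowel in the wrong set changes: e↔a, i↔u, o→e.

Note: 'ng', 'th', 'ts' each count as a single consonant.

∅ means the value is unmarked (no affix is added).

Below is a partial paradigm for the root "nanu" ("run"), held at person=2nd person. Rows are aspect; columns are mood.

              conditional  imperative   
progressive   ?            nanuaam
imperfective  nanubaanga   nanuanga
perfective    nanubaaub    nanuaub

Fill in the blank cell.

Attach mood conditional -be → nanube.
Attach person 2nd person -a → nanubea.
Attach aspect progressive -em → nanubeaem.
Apply vowel harmony: nanubeaem → nanubaaam.

nanubaaam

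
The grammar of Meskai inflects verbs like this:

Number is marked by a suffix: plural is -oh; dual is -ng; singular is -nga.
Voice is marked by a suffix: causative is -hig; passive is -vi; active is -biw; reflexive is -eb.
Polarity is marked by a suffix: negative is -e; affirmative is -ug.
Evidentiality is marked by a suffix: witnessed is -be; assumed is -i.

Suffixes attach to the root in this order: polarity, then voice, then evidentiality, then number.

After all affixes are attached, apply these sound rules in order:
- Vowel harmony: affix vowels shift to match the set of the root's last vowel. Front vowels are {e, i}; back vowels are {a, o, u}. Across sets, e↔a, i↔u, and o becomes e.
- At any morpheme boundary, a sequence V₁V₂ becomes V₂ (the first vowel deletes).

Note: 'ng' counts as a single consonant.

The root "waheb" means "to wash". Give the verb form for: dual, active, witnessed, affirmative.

wahebigbiwbeng

Attach polarity affirmative -ug → wahebug.
Attach voice active -biw → wahebugbiw.
Attach evidentiality witnessed -be → wahebugbiwbe.
Attach number dual -ng → wahebugbiwbeng.
Apply vowel harmony: wahebugbiwbeng → wahebigbiwbeng.
Vowel deletion: no change.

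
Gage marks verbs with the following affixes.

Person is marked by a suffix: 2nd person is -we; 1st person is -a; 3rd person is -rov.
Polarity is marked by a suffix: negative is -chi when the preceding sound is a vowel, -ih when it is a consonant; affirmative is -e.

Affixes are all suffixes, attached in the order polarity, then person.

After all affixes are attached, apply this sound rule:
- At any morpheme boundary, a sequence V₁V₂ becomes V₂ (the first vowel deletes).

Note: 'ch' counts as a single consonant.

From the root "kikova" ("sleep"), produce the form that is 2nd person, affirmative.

Attach polarity affirmative -e → kikovae.
Attach person 2nd person -we → kikovaewe.
Apply vowel deletion: kikovaewe → kikovewe.

kikovewe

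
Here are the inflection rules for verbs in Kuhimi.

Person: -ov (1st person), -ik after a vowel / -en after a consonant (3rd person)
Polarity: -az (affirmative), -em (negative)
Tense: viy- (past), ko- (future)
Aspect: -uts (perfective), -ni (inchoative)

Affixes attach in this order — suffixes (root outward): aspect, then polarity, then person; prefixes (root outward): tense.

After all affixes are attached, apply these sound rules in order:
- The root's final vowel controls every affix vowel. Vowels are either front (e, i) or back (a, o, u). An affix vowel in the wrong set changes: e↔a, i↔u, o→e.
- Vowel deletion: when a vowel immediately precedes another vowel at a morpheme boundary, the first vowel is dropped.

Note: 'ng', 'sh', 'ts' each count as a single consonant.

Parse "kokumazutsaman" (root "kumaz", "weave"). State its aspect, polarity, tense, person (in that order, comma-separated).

perfective, negative, future, 3rd person

Segment: ko-kumaz-uts-em-en.
aspect: -uts → perfective.
polarity: -em → negative.
tense: ko- → future.
person: -ik/en → 3rd person.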